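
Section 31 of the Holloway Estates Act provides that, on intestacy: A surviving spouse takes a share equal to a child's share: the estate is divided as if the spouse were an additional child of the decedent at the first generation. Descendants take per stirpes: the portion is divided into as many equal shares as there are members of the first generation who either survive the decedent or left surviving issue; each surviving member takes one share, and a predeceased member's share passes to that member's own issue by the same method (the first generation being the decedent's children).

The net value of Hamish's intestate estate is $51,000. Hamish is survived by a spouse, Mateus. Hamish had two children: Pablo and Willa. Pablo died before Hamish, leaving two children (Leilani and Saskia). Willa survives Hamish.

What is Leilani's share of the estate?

Leilani receives $8,500.

The spouse counts as an additional share at the children's level, so there are 3 primary shares of $17,000. Mateus takes one such share ($17,000).
The children's combined portion ($34,000) is divided into 2 shares of $17,000: Willa takes $17,000; Pablo's $17,000 share passes to Pablo's issue.
Pablo's share ($17,000) is divided into 2 shares of $8,500: Leilani and Saskia each take $8,500.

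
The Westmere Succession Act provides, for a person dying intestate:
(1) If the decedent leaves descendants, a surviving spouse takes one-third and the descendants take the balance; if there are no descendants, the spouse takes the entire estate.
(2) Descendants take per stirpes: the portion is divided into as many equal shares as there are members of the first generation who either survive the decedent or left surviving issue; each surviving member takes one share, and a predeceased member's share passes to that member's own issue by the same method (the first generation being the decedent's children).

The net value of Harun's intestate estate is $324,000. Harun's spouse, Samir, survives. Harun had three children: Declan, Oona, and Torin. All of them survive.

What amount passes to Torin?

Torin receives $72,000.

Samir takes one-third of $324,000 = $108,000. The remaining $216,000 passes to the descendants.
The descendants' portion ($216,000) is divided into 3 shares of $72,000: Declan, Oona, and Torin each take $72,000.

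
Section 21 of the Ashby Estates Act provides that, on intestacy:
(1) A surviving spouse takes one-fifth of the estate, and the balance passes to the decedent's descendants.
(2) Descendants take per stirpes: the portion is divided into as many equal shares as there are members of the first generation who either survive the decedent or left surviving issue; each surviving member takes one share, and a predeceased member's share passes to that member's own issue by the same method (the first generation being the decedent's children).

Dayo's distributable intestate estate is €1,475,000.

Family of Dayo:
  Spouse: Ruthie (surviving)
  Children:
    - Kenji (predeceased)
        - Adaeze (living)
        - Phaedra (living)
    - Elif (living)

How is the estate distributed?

Ruthie: €295,000; Adaeze: €295,000; Phaedra: €295,000; Elif: €590,000

Ruthie takes one-fifth of €1,475,000 = €295,000. The remaining €1,180,000 passes to the descendants.
The descendants' portion (€1,180,000) is divided into 2 shares of €590,000: Elif takes €590,000; Kenji's €590,000 share passes to Kenji's issue.
Kenji's share (€590,000) is divided into 2 shares of €295,000: Adaeze and Phaedra each take €295,000.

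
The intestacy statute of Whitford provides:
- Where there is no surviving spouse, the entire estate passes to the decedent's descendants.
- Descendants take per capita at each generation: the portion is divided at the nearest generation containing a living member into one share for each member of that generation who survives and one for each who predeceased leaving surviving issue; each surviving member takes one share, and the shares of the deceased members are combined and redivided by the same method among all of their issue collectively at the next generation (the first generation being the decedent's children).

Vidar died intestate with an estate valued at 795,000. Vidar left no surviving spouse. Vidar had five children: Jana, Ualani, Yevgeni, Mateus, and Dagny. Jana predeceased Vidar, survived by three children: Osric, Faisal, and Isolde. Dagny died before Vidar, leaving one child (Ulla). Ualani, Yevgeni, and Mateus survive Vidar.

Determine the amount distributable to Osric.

The entire 795,000 passes to the descendants.
That amount (795,000) is divided at the children's generation into 5 shares of 159,000. Ualani, Yevgeni, and Mateus each take 159,000. The 2 shares of the deceased (Jana and Dagny) are combined into a pool of 318,000.
That pool (318,000) is divided at the grandchildren's generation equally among Osric, Faisal, Isolde, and Ulla: 79,500 each.

Osric receives 79,500.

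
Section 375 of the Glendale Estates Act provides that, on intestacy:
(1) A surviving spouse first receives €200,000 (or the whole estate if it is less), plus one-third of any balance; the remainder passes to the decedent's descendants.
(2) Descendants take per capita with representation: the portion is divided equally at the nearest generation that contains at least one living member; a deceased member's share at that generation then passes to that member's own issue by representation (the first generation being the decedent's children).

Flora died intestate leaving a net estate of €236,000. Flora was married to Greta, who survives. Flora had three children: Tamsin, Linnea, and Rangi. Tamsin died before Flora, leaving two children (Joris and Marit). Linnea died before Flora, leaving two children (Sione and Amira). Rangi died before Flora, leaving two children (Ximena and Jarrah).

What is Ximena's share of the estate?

Ximena receives €4,000.

Greta first takes €200,000, leaving a balance of €36,000. Greta then takes one-third of the balance (€12,000), for a total of €212,000. The remaining €24,000 passes to the descendants.
No child survives, so the initial division is made at the grandchildren's generation.
The descendants' portion (€24,000) is divided into 6 shares of €4,000: Joris, Marit, Sione, Amira, Ximena, and Jarrah each take €4,000.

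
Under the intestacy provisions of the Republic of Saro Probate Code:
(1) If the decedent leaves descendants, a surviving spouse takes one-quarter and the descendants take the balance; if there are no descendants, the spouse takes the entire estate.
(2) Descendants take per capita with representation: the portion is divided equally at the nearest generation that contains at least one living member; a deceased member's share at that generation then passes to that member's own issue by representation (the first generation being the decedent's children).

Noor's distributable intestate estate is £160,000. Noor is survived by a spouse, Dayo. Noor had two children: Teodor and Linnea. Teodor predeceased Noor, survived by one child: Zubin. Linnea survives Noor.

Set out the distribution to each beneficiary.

Dayo: £40,000; Zubin: £60,000; Linnea: £60,000

Dayo takes one-quarter of £160,000 = £40,000. The remaining £120,000 passes to the descendants.
The descendants' portion (£120,000) is divided into 2 shares of £60,000: Linnea takes £60,000; Teodor's £60,000 share passes to Teodor's issue.
Teodor's share (£60,000) passes entirely to Zubin.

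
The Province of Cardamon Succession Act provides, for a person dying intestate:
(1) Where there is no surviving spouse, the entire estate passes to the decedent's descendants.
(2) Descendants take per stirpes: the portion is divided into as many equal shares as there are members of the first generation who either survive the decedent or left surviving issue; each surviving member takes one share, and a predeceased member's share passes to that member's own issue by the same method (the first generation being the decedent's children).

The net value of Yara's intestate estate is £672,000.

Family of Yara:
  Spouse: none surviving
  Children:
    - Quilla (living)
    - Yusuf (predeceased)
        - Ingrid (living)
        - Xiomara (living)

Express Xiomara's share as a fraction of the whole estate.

Xiomara receives 1/4 of the estate.

The entire £672,000 passes to the descendants.
That amount (£672,000) is divided into 2 shares of £336,000: Quilla takes £336,000; Yusuf's £336,000 share passes to Yusuf's issue.
Yusuf's share (£336,000) is divided into 2 shares of £168,000: Ingrid and Xiomara each take £168,000.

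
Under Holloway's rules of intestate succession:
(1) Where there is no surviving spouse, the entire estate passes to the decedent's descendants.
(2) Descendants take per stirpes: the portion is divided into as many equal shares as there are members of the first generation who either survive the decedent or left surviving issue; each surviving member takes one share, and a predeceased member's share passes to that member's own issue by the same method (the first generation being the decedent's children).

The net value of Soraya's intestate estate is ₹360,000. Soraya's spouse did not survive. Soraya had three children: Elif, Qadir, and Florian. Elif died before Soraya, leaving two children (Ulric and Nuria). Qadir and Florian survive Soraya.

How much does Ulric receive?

Ulric receives ₹60,000.

The entire ₹360,000 passes to the descendants.
That amount (₹360,000) is divided into 3 shares of ₹120,000: Qadir and Florian each take ₹120,000; Elif's ₹120,000 share passes to Elif's issue.
Elif's share (₹120,000) is divided into 2 shares of ₹60,000: Ulric and Nuria each take ₹60,000.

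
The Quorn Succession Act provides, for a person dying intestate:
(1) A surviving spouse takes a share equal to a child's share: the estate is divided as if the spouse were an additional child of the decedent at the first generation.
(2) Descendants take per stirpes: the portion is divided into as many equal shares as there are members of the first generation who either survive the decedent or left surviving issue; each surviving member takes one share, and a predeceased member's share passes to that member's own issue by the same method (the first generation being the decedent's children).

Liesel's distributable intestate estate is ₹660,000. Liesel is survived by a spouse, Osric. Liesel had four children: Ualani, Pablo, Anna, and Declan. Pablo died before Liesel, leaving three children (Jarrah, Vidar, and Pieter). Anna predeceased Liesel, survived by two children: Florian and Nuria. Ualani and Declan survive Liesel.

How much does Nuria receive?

The spouse counts as an additional share at the children's level, so there are 5 primary shares of ₹132,000. Osric takes one such share (₹132,000).
The children's combined portion (₹528,000) is divided into 4 shares of ₹132,000: Ualani and Declan each take ₹132,000; Pablo's ₹132,000 share passes to Pablo's issue; Anna's ₹132,000 share passes to Anna's issue.
Pablo's share (₹132,000) is divided into 3 shares of ₹44,000: Jarrah, Vidar, and Pieter each take ₹44,000.
Anna's share (₹132,000) is divided into 2 shares of ₹66,000: Florian and Nuria each take ₹66,000.

Nuria receives ₹66,000.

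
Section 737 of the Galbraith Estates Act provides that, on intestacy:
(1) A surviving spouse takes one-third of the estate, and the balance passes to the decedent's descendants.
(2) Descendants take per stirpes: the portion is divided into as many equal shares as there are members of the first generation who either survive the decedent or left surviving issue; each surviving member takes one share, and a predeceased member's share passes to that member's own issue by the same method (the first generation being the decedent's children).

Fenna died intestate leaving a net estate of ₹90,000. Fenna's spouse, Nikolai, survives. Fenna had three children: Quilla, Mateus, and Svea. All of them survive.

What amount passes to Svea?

Nikolai takes one-third of ₹90,000 = ₹30,000. The remaining ₹60,000 passes to the descendants.
The descendants' portion (₹60,000) is divided into 3 shares of ₹20,000: Quilla, Mateus, and Svea each take ₹20,000.

Svea receives ₹20,000.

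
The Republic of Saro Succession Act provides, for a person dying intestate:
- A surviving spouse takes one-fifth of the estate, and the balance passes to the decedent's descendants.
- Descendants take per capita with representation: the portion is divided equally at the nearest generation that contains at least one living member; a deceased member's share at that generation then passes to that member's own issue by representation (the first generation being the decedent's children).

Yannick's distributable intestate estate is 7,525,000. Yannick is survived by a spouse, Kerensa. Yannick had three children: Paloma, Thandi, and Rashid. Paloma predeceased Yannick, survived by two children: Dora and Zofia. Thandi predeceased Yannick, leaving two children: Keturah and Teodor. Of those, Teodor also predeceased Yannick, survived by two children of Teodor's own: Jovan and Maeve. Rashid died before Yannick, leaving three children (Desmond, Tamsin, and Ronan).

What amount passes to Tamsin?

Kerensa takes one-fifth of 7,525,000 = 1,505,000. The remaining 6,020,000 passes to the descendants.
No child survives, so the initial division is made at the grandchildren's generation.
The descendants' portion (6,020,000) is divided into 7 shares of 860,000: Dora, Zofia, Keturah, Desmond, Tamsin, and Ronan each take 860,000; Teodor's 860,000 share passes to Teodor's issue.
Teodor's share (860,000) is divided into 2 shares of 430,000: Jovan and Maeve each take 430,000.

Tamsin receives 860,000.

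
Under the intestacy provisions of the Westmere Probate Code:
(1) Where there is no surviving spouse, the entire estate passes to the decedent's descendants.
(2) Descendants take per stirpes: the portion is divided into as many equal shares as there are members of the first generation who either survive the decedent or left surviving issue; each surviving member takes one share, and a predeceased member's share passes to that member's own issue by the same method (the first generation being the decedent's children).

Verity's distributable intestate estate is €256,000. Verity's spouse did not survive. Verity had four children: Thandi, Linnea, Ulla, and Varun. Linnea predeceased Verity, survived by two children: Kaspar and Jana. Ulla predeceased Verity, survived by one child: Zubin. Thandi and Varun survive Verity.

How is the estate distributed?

Thandi: €64,000; Kaspar: €32,000; Jana: €32,000; Zubin: €64,000; Varun: €64,000

The entire €256,000 passes to the descendants.
That amount (€256,000) is divided into 4 shares of €64,000: Thandi and Varun each take €64,000; Linnea's €64,000 share passes to Linnea's issue; Ulla's €64,000 share passes to Ulla's issue.
Linnea's share (€64,000) is divided into 2 shares of €32,000: Kaspar and Jana each take €32,000.
Ulla's share (€64,000) passes entirely to Zubin.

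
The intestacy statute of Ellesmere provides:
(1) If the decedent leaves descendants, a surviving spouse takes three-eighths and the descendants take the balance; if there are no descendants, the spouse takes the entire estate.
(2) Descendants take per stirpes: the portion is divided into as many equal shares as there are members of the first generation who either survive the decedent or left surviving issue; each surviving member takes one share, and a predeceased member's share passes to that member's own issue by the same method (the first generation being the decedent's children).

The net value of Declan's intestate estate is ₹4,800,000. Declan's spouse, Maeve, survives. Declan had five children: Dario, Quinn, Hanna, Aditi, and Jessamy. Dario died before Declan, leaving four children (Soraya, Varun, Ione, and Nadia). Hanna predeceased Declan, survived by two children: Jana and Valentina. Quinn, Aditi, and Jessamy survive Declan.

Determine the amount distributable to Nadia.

Maeve takes three-eighths of ₹4,800,000 = ₹1,800,000. The remaining ₹3,000,000 passes to the descendants.
The descendants' portion (₹3,000,000) is divided into 5 shares of ₹600,000: Quinn, Aditi, and Jessamy each take ₹600,000; Dario's ₹600,000 share passes to Dario's issue; Hanna's ₹600,000 share passes to Hanna's issue.
Dario's share (₹600,000) is divided into 4 shares of ₹150,000: Soraya, Varun, Ione, and Nadia each take ₹150,000.
Hanna's share (₹600,000) is divided into 2 shares of ₹300,000: Jana and Valentina each take ₹300,000.

Nadia receives ₹150,000.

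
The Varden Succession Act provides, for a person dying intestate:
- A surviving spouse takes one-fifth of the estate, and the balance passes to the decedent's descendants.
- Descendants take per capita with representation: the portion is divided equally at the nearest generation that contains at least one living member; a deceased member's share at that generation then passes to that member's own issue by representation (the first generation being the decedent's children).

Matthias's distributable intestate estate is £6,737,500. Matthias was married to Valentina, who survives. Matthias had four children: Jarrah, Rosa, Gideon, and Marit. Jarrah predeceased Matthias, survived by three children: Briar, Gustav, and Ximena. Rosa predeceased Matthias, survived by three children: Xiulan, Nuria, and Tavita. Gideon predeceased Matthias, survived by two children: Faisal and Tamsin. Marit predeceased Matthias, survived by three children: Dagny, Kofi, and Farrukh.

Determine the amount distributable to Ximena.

Valentina takes one-fifth of £6,737,500 = £1,347,500. The remaining £5,390,000 passes to the descendants.
No child survives, so the initial division is made at the grandchildren's generation.
The descendants' portion (£5,390,000) is divided into 11 shares of £490,000: Briar, Gustav, Ximena, Xiulan, Nuria, Tavita, Faisal, Tamsin, Dagny, Kofi, and Farrukh each take £490,000.

Ximena receives £490,000.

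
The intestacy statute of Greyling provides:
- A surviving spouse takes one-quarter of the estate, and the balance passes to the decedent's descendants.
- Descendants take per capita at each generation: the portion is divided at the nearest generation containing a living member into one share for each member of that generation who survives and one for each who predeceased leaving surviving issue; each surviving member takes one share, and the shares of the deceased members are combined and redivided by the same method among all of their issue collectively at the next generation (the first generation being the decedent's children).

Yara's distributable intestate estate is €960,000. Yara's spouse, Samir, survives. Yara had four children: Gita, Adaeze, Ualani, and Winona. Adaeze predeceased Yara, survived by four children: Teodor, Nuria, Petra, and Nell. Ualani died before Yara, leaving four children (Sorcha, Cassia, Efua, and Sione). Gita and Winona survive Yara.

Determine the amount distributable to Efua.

Samir takes one-quarter of €960,000 = €240,000. The remaining €720,000 passes to the descendants.
The descendants' portion (€720,000) is divided at the children's generation into 4 shares of €180,000. Gita and Winona each take €180,000. The 2 shares of the deceased (Adaeze and Ualani) are combined into a pool of €360,000.
That pool (€360,000) is divided at the grandchildren's generation equally among Teodor, Nuria, Petra, Nell, Sorcha, Cassia, Efua, and Sione: €45,000 each.

Efua receives €45,000.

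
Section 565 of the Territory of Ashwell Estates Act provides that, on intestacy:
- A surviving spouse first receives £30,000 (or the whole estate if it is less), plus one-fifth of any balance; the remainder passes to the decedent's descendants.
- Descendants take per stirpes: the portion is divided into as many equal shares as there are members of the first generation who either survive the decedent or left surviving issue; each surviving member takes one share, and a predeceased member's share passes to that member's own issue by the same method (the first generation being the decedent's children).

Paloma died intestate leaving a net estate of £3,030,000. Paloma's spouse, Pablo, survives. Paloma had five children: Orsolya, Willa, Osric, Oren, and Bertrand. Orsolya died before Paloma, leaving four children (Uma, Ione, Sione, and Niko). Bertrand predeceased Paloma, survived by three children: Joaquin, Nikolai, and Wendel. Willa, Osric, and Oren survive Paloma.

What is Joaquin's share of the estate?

Pablo first takes £30,000, leaving a balance of £3,000,000. Pablo then takes one-fifth of the balance (£600,000), for a total of £630,000. The remaining £2,400,000 passes to the descendants.
The descendants' portion (£2,400,000) is divided into 5 shares of £480,000: Willa, Osric, and Oren each take £480,000; Orsolya's £480,000 share passes to Orsolya's issue; Bertrand's £480,000 share passes to Bertrand's issue.
Orsolya's share (£480,000) is divided into 4 shares of £120,000: Uma, Ione, Sione, and Niko each take £120,000.
Bertrand's share (£480,000) is divided into 3 shares of £160,000: Joaquin, Nikolai, and Wendel each take £160,000.

Joaquin receives £160,000.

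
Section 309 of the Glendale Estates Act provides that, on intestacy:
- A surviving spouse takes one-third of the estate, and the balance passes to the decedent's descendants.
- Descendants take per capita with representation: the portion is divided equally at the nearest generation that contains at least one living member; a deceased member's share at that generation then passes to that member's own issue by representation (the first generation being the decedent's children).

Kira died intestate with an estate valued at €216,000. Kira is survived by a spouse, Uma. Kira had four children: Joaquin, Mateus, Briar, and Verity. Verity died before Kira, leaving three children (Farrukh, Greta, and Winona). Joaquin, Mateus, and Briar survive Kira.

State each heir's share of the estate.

Uma: €72,000; Joaquin: €36,000; Mateus: €36,000; Briar: €36,000; Farrukh: €12,000; Greta: €12,000; Winona: €12,000

Uma takes one-third of €216,000 = €72,000. The remaining €144,000 passes to the descendants.
The descendants' portion (€144,000) is divided into 4 shares of €36,000: Joaquin, Mateus, and Briar each take €36,000; Verity's €36,000 share passes to Verity's issue.
Verity's share (€36,000) is divided into 3 shares of €12,000: Farrukh, Greta, and Winona each take €12,000.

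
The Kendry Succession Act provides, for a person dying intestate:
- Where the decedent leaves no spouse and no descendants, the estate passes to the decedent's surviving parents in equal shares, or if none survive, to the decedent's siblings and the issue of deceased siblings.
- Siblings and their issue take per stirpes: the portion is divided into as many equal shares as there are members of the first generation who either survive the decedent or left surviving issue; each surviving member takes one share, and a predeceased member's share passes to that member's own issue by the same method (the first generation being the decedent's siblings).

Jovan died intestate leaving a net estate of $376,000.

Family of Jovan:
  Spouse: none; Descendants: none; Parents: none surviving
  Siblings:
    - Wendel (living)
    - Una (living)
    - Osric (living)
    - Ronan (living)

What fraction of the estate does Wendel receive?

Wendel receives 1/4 of the estate.

The entire $376,000 passes to the siblings and their issue.
That amount ($376,000) is divided into 4 shares of $94,000: Wendel, Una, Osric, and Ronan each take $94,000.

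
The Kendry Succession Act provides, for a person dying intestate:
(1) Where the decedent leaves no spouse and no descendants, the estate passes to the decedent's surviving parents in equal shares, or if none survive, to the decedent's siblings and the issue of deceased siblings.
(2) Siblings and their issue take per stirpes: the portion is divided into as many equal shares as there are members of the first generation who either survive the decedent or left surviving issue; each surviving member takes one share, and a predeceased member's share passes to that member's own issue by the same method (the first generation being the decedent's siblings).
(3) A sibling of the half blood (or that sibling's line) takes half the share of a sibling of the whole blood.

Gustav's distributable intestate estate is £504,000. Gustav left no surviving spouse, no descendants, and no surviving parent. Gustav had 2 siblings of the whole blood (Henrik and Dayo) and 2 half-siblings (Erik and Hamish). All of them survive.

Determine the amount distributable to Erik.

The entire £504,000 passes to the siblings and their issue.
Counting each half-blood sibling's line as half a unit, there are 3 units in £504,000, so one unit is £168,000. Whole-blood lines (Henrik and Dayo) take £168,000 each; half-blood lines (Erik and Hamish) take £84,000 each.

Erik receives £84,000.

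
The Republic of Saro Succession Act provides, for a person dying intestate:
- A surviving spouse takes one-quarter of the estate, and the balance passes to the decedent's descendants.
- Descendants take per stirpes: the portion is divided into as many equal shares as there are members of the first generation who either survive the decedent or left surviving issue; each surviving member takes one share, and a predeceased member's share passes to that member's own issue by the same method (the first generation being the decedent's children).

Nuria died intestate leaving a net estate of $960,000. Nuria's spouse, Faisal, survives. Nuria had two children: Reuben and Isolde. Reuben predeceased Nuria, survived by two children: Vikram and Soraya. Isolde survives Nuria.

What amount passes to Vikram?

Vikram receives $180,000.

Faisal takes one-quarter of $960,000 = $240,000. The remaining $720,000 passes to the descendants.
The descendants' portion ($720,000) is divided into 2 shares of $360,000: Isolde takes $360,000; Reuben's $360,000 share passes to Reuben's issue.
Reuben's share ($360,000) is divided into 2 shares of $180,000: Vikram and Soraya each take $180,000.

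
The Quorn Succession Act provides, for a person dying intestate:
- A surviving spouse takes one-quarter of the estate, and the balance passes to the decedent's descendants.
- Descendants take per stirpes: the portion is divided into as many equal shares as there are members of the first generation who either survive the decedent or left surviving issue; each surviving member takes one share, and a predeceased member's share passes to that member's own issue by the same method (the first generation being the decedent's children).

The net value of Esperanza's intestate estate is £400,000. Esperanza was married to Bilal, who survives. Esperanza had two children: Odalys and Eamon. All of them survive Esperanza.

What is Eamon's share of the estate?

Eamon receives £150,000.

Bilal takes one-quarter of £400,000 = £100,000. The remaining £300,000 passes to the descendants.
The descendants' portion (£300,000) is divided into 2 shares of £150,000: Odalys and Eamon each take £150,000.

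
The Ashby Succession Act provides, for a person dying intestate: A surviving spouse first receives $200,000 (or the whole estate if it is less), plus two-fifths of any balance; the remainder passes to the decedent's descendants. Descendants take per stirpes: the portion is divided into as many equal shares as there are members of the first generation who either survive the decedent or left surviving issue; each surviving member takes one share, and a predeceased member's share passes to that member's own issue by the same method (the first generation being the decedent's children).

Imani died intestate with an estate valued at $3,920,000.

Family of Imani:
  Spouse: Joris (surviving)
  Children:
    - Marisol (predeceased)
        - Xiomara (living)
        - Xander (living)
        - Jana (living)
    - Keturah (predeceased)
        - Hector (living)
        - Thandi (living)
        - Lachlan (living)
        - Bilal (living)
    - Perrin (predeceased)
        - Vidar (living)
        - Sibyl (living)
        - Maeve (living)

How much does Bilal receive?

Bilal receives $186,000.

Joris first takes $200,000, leaving a balance of $3,720,000. Joris then takes two-fifths of the balance ($1,488,000), for a total of $1,688,000. The remaining $2,232,000 passes to the descendants.
The descendants' portion ($2,232,000) is divided into 3 shares of $744,000: Marisol's $744,000 share passes to Marisol's issue; Keturah's $744,000 share passes to Keturah's issue; Perrin's $744,000 share passes to Perrin's issue.
Marisol's share ($744,000) is divided into 3 shares of $248,000: Xiomara, Xander, and Jana each take $248,000.
Keturah's share ($744,000) is divided into 4 shares of $186,000: Hector, Thandi, Lachlan, and Bilal each take $186,000.
Perrin's share ($744,000) is divided into 3 shares of $248,000: Vidar, Sibyl, and Maeve each take $248,000.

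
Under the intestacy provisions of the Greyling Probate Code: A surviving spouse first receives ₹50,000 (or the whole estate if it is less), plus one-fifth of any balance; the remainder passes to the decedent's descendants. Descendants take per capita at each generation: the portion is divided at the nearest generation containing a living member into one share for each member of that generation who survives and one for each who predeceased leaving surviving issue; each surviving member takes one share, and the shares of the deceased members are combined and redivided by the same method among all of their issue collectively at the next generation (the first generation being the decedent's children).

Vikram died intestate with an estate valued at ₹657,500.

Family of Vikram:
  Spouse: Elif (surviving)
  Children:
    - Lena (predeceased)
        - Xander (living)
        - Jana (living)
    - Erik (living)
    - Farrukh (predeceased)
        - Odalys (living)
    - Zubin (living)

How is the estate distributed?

Elif: ₹171,500; Xander: ₹81,000; Jana: ₹81,000; Erik: ₹121,500; Odalys: ₹81,000; Zubin: ₹121,500

Elif first takes ₹50,000, leaving a balance of ₹607,500. Elif then takes one-fifth of the balance (₹121,500), for a total of ₹171,500. The remaining ₹486,000 passes to the descendants.
The descendants' portion (₹486,000) is divided at the children's generation into 4 shares of ₹121,500. Erik and Zubin each take ₹121,500. The 2 shares of the deceased (Lena and Farrukh) are combined into a pool of ₹243,000.
That pool (₹243,000) is divided at the grandchildren's generation equally among Xander, Jana, and Odalys: ₹81,000 each.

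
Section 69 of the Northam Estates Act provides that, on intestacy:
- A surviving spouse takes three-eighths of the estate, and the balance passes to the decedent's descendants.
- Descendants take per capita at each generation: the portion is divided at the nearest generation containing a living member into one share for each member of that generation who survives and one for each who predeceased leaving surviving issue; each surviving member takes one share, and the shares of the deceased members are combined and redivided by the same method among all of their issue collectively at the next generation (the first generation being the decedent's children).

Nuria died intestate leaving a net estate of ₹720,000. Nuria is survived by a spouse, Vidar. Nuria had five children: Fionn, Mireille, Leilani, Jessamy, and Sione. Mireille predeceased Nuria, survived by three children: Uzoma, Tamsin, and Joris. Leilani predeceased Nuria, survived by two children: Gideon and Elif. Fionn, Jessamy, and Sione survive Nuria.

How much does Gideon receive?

Vidar takes three-eighths of ₹720,000 = ₹270,000. The remaining ₹450,000 passes to the descendants.
The descendants' portion (₹450,000) is divided at the children's generation into 5 shares of ₹90,000. Fionn, Jessamy, and Sione each take ₹90,000. The 2 shares of the deceased (Mireille and Leilani) are combined into a pool of ₹180,000.
That pool (₹180,000) is divided at the grandchildren's generation equally among Uzoma, Tamsin, Joris, Gideon, and Elif: ₹36,000 each.

Gideon receives ₹36,000.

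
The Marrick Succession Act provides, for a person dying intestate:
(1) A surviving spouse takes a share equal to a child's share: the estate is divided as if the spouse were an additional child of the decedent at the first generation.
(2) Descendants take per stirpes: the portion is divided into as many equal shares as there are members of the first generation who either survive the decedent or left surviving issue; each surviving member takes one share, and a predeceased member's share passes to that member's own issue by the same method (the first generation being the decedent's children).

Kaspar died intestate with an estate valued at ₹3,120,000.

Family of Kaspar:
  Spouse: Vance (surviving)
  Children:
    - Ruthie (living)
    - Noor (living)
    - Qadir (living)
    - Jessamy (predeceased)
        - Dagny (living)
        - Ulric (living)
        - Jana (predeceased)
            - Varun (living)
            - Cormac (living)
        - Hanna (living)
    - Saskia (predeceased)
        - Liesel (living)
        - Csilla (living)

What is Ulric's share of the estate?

Ulric receives ₹130,000.

The spouse counts as an additional share at the children's level, so there are 6 primary shares of ₹520,000. Vance takes one such share (₹520,000).
The children's combined portion (₹2,600,000) is divided into 5 shares of ₹520,000: Ruthie, Noor, and Qadir each take ₹520,000; Jessamy's ₹520,000 share passes to Jessamy's issue; Saskia's ₹520,000 share passes to Saskia's issue.
Jessamy's share (₹520,000) is divided into 4 shares of ₹130,000: Dagny, Ulric, and Hanna each take ₹130,000; Jana's ₹130,000 share passes to Jana's issue.
Jana's share (₹130,000) is divided into 2 shares of ₹65,000: Varun and Cormac each take ₹65,000.
Saskia's share (₹520,000) is divided into 2 shares of ₹260,000: Liesel and Csilla each take ₹260,000.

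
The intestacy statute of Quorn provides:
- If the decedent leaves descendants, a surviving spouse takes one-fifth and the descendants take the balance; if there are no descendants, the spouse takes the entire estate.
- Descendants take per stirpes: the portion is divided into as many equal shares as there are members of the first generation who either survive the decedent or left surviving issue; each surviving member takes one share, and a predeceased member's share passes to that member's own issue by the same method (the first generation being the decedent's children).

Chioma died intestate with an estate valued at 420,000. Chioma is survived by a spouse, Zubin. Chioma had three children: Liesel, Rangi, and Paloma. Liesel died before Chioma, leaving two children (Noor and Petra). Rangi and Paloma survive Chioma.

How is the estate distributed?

Zubin takes one-fifth of 420,000 = 84,000. The remaining 336,000 passes to the descendants.
The descendants' portion (336,000) is divided into 3 shares of 112,000: Rangi and Paloma each take 112,000; Liesel's 112,000 share passes to Liesel's issue.
Liesel's share (112,000) is divided into 2 shares of 56,000: Noor and Petra each take 56,000.

Zubin: 84,000; Noor: 56,000; Petra: 56,000; Rangi: 112,000; Paloma: 112,000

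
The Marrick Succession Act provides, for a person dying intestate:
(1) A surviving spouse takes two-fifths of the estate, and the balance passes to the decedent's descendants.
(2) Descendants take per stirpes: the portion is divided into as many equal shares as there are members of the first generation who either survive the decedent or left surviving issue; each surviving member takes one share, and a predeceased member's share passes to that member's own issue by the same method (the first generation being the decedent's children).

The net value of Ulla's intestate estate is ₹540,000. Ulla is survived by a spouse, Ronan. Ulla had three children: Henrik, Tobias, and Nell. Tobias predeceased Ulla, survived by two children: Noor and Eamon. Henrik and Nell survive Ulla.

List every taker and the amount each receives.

Ronan: ₹216,000; Henrik: ₹108,000; Noor: ₹54,000; Eamon: ₹54,000; Nell: ₹108,000

Ronan takes two-fifths of ₹540,000 = ₹216,000. The remaining ₹324,000 passes to the descendants.
The descendants' portion (₹324,000) is divided into 3 shares of ₹108,000: Henrik and Nell each take ₹108,000; Tobias's ₹108,000 share passes to Tobias's issue.
Tobias's share (₹108,000) is divided into 2 shares of ₹54,000: Noor and Eamon each take ₹54,000.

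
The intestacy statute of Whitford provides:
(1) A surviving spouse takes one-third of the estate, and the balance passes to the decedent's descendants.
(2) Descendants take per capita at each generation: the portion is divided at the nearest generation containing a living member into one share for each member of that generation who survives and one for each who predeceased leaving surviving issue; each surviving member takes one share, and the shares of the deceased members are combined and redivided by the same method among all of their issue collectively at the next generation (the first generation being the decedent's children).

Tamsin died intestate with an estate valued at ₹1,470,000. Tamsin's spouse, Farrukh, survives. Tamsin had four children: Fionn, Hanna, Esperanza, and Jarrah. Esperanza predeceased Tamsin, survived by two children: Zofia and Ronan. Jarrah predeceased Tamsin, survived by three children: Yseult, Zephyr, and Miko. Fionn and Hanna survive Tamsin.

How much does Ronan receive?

Farrukh takes one-third of ₹1,470,000 = ₹490,000. The remaining ₹980,000 passes to the descendants.
The descendants' portion (₹980,000) is divided at the children's generation into 4 shares of ₹245,000. Fionn and Hanna each take ₹245,000. The 2 shares of the deceased (Esperanza and Jarrah) are combined into a pool of ₹490,000.
That pool (₹490,000) is divided at the grandchildren's generation equally among Zofia, Ronan, Yseult, Zephyr, and Miko: ₹98,000 each.

Ronan receives ₹98,000.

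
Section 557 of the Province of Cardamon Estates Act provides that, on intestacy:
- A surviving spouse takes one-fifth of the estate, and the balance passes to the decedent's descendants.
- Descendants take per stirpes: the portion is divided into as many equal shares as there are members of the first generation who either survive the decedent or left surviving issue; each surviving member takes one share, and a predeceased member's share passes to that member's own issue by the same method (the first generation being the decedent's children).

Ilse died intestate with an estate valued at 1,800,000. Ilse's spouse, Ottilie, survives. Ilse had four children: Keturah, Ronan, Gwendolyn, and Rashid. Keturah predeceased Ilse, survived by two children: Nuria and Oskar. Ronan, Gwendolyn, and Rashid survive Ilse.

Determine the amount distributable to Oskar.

Oskar receives 180,000.

Ottilie takes one-fifth of 1,800,000 = 360,000. The remaining 1,440,000 passes to the descendants.
The descendants' portion (1,440,000) is divided into 4 shares of 360,000: Ronan, Gwendolyn, and Rashid each take 360,000; Keturah's 360,000 share passes to Keturah's issue.
Keturah's share (360,000) is divided into 2 shares of 180,000: Nuria and Oskar each take 180,000.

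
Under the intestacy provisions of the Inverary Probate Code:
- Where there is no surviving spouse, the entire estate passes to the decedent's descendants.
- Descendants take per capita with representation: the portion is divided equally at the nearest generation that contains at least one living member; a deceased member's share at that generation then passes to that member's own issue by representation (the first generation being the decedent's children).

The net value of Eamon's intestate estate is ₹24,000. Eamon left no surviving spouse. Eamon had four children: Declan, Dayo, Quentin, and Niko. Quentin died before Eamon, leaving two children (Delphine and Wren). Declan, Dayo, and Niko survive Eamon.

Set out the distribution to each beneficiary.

Declan: ₹6,000; Dayo: ₹6,000; Delphine: ₹3,000; Wren: ₹3,000; Niko: ₹6,000

The entire ₹24,000 passes to the descendants.
That amount (₹24,000) is divided into 4 shares of ₹6,000: Declan, Dayo, and Niko each take ₹6,000; Quentin's ₹6,000 share passes to Quentin's issue.
Quentin's share (₹6,000) is divided into 2 shares of ₹3,000: Delphine and Wren each take ₹3,000.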